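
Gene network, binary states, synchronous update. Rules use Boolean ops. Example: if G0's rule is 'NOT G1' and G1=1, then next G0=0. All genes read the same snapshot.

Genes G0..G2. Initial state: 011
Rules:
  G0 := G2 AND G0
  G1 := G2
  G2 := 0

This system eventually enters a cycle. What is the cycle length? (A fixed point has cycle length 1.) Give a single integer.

Answer: 1

Derivation:
Step 0: 011
Step 1: G0=G2&G0=1&0=0 G1=G2=1 G2=0(const) -> 010
Step 2: G0=G2&G0=0&0=0 G1=G2=0 G2=0(const) -> 000
Step 3: G0=G2&G0=0&0=0 G1=G2=0 G2=0(const) -> 000
State from step 3 equals state from step 2 -> cycle length 1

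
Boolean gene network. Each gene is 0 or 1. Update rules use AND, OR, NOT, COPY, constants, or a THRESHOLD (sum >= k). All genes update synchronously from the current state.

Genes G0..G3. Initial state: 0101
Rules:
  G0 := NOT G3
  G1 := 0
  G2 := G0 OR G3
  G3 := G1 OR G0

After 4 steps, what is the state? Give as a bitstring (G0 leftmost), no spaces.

Step 1: G0=NOT G3=NOT 1=0 G1=0(const) G2=G0|G3=0|1=1 G3=G1|G0=1|0=1 -> 0011
Step 2: G0=NOT G3=NOT 1=0 G1=0(const) G2=G0|G3=0|1=1 G3=G1|G0=0|0=0 -> 0010
Step 3: G0=NOT G3=NOT 0=1 G1=0(const) G2=G0|G3=0|0=0 G3=G1|G0=0|0=0 -> 1000
Step 4: G0=NOT G3=NOT 0=1 G1=0(const) G2=G0|G3=1|0=1 G3=G1|G0=0|1=1 -> 1011

1011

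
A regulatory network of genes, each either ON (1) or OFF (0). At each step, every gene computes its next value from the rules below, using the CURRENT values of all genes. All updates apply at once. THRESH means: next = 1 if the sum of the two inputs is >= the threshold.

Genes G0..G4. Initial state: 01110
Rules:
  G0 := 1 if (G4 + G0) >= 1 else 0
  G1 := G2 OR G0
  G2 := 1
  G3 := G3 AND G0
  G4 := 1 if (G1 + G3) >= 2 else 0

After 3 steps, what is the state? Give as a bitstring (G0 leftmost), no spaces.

Step 1: G0=(0+0>=1)=0 G1=G2|G0=1|0=1 G2=1(const) G3=G3&G0=1&0=0 G4=(1+1>=2)=1 -> 01101
Step 2: G0=(1+0>=1)=1 G1=G2|G0=1|0=1 G2=1(const) G3=G3&G0=0&0=0 G4=(1+0>=2)=0 -> 11100
Step 3: G0=(0+1>=1)=1 G1=G2|G0=1|1=1 G2=1(const) G3=G3&G0=0&1=0 G4=(1+0>=2)=0 -> 11100

11100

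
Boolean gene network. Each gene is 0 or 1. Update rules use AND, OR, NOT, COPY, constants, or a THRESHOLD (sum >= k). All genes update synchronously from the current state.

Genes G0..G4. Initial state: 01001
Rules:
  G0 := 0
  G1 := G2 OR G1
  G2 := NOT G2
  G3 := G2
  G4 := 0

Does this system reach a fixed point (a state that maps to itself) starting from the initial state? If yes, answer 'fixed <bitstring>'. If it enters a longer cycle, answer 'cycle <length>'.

Answer: cycle 2

Derivation:
Step 0: 01001
Step 1: G0=0(const) G1=G2|G1=0|1=1 G2=NOT G2=NOT 0=1 G3=G2=0 G4=0(const) -> 01100
Step 2: G0=0(const) G1=G2|G1=1|1=1 G2=NOT G2=NOT 1=0 G3=G2=1 G4=0(const) -> 01010
Step 3: G0=0(const) G1=G2|G1=0|1=1 G2=NOT G2=NOT 0=1 G3=G2=0 G4=0(const) -> 01100
Cycle of length 2 starting at step 1 -> no fixed point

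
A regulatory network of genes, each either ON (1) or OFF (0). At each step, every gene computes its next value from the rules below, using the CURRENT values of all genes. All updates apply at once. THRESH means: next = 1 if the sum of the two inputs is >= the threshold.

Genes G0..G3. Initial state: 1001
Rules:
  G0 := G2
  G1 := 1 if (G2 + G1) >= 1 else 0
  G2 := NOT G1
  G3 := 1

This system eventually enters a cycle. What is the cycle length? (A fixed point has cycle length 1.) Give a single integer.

Step 0: 1001
Step 1: G0=G2=0 G1=(0+0>=1)=0 G2=NOT G1=NOT 0=1 G3=1(const) -> 0011
Step 2: G0=G2=1 G1=(1+0>=1)=1 G2=NOT G1=NOT 0=1 G3=1(const) -> 1111
Step 3: G0=G2=1 G1=(1+1>=1)=1 G2=NOT G1=NOT 1=0 G3=1(const) -> 1101
Step 4: G0=G2=0 G1=(0+1>=1)=1 G2=NOT G1=NOT 1=0 G3=1(const) -> 0101
Step 5: G0=G2=0 G1=(0+1>=1)=1 G2=NOT G1=NOT 1=0 G3=1(const) -> 0101
State from step 5 equals state from step 4 -> cycle length 1

Answer: 1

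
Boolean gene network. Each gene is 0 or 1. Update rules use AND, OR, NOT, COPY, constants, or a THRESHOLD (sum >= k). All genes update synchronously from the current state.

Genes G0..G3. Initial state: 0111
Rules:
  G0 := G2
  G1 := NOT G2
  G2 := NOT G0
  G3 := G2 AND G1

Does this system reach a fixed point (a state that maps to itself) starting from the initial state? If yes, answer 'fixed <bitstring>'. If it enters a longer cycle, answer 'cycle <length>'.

Answer: cycle 4

Derivation:
Step 0: 0111
Step 1: G0=G2=1 G1=NOT G2=NOT 1=0 G2=NOT G0=NOT 0=1 G3=G2&G1=1&1=1 -> 1011
Step 2: G0=G2=1 G1=NOT G2=NOT 1=0 G2=NOT G0=NOT 1=0 G3=G2&G1=1&0=0 -> 1000
Step 3: G0=G2=0 G1=NOT G2=NOT 0=1 G2=NOT G0=NOT 1=0 G3=G2&G1=0&0=0 -> 0100
Step 4: G0=G2=0 G1=NOT G2=NOT 0=1 G2=NOT G0=NOT 0=1 G3=G2&G1=0&1=0 -> 0110
Step 5: G0=G2=1 G1=NOT G2=NOT 1=0 G2=NOT G0=NOT 0=1 G3=G2&G1=1&1=1 -> 1011
Cycle of length 4 starting at step 1 -> no fixed point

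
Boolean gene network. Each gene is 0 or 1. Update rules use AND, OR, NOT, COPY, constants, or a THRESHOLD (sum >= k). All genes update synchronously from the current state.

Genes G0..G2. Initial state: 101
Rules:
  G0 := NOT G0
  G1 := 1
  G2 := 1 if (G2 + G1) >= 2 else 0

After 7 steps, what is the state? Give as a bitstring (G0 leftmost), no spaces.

Step 1: G0=NOT G0=NOT 1=0 G1=1(const) G2=(1+0>=2)=0 -> 010
Step 2: G0=NOT G0=NOT 0=1 G1=1(const) G2=(0+1>=2)=0 -> 110
Step 3: G0=NOT G0=NOT 1=0 G1=1(const) G2=(0+1>=2)=0 -> 010
Step 4: G0=NOT G0=NOT 0=1 G1=1(const) G2=(0+1>=2)=0 -> 110
Step 5: G0=NOT G0=NOT 1=0 G1=1(const) G2=(0+1>=2)=0 -> 010
Step 6: G0=NOT G0=NOT 0=1 G1=1(const) G2=(0+1>=2)=0 -> 110
Step 7: G0=NOT G0=NOT 1=0 G1=1(const) G2=(0+1>=2)=0 -> 010

010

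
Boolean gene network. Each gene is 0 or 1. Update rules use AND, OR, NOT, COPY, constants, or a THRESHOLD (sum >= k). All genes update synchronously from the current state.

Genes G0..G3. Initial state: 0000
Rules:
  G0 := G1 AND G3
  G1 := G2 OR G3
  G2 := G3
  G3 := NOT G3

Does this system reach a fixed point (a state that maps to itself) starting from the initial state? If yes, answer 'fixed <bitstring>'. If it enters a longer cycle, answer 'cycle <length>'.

Answer: cycle 2

Derivation:
Step 0: 0000
Step 1: G0=G1&G3=0&0=0 G1=G2|G3=0|0=0 G2=G3=0 G3=NOT G3=NOT 0=1 -> 0001
Step 2: G0=G1&G3=0&1=0 G1=G2|G3=0|1=1 G2=G3=1 G3=NOT G3=NOT 1=0 -> 0110
Step 3: G0=G1&G3=1&0=0 G1=G2|G3=1|0=1 G2=G3=0 G3=NOT G3=NOT 0=1 -> 0101
Step 4: G0=G1&G3=1&1=1 G1=G2|G3=0|1=1 G2=G3=1 G3=NOT G3=NOT 1=0 -> 1110
Step 5: G0=G1&G3=1&0=0 G1=G2|G3=1|0=1 G2=G3=0 G3=NOT G3=NOT 0=1 -> 0101
Cycle of length 2 starting at step 3 -> no fixed point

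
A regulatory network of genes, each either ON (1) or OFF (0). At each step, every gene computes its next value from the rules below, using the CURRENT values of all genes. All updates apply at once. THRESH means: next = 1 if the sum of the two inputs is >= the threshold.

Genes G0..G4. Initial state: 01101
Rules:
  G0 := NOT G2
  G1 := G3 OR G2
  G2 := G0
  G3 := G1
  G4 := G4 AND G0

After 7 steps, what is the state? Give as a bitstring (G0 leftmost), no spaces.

Step 1: G0=NOT G2=NOT 1=0 G1=G3|G2=0|1=1 G2=G0=0 G3=G1=1 G4=G4&G0=1&0=0 -> 01010
Step 2: G0=NOT G2=NOT 0=1 G1=G3|G2=1|0=1 G2=G0=0 G3=G1=1 G4=G4&G0=0&0=0 -> 11010
Step 3: G0=NOT G2=NOT 0=1 G1=G3|G2=1|0=1 G2=G0=1 G3=G1=1 G4=G4&G0=0&1=0 -> 11110
Step 4: G0=NOT G2=NOT 1=0 G1=G3|G2=1|1=1 G2=G0=1 G3=G1=1 G4=G4&G0=0&1=0 -> 01110
Step 5: G0=NOT G2=NOT 1=0 G1=G3|G2=1|1=1 G2=G0=0 G3=G1=1 G4=G4&G0=0&0=0 -> 01010
Step 6: G0=NOT G2=NOT 0=1 G1=G3|G2=1|0=1 G2=G0=0 G3=G1=1 G4=G4&G0=0&0=0 -> 11010
Step 7: G0=NOT G2=NOT 0=1 G1=G3|G2=1|0=1 G2=G0=1 G3=G1=1 G4=G4&G0=0&1=0 -> 11110

11110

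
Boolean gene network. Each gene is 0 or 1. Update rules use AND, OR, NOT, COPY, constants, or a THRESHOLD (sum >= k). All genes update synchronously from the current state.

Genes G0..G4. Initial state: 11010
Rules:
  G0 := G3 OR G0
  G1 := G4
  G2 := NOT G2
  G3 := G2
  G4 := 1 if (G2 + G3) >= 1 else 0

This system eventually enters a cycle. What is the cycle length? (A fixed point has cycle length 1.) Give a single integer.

Step 0: 11010
Step 1: G0=G3|G0=1|1=1 G1=G4=0 G2=NOT G2=NOT 0=1 G3=G2=0 G4=(0+1>=1)=1 -> 10101
Step 2: G0=G3|G0=0|1=1 G1=G4=1 G2=NOT G2=NOT 1=0 G3=G2=1 G4=(1+0>=1)=1 -> 11011
Step 3: G0=G3|G0=1|1=1 G1=G4=1 G2=NOT G2=NOT 0=1 G3=G2=0 G4=(0+1>=1)=1 -> 11101
Step 4: G0=G3|G0=0|1=1 G1=G4=1 G2=NOT G2=NOT 1=0 G3=G2=1 G4=(1+0>=1)=1 -> 11011
State from step 4 equals state from step 2 -> cycle length 2

Answer: 2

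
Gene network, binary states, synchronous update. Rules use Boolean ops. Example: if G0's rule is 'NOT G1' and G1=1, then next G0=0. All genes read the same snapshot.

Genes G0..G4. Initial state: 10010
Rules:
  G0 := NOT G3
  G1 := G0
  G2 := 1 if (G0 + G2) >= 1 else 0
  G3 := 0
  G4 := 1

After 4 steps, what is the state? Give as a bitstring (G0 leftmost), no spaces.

Step 1: G0=NOT G3=NOT 1=0 G1=G0=1 G2=(1+0>=1)=1 G3=0(const) G4=1(const) -> 01101
Step 2: G0=NOT G3=NOT 0=1 G1=G0=0 G2=(0+1>=1)=1 G3=0(const) G4=1(const) -> 10101
Step 3: G0=NOT G3=NOT 0=1 G1=G0=1 G2=(1+1>=1)=1 G3=0(const) G4=1(const) -> 11101
Step 4: G0=NOT G3=NOT 0=1 G1=G0=1 G2=(1+1>=1)=1 G3=0(const) G4=1(const) -> 11101

11101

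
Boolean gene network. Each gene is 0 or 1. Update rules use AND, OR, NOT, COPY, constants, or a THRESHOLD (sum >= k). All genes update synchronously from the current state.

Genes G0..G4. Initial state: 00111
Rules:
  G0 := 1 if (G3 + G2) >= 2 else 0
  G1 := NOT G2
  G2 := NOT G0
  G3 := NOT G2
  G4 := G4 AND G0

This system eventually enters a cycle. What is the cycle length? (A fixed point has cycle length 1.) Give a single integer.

Step 0: 00111
Step 1: G0=(1+1>=2)=1 G1=NOT G2=NOT 1=0 G2=NOT G0=NOT 0=1 G3=NOT G2=NOT 1=0 G4=G4&G0=1&0=0 -> 10100
Step 2: G0=(0+1>=2)=0 G1=NOT G2=NOT 1=0 G2=NOT G0=NOT 1=0 G3=NOT G2=NOT 1=0 G4=G4&G0=0&1=0 -> 00000
Step 3: G0=(0+0>=2)=0 G1=NOT G2=NOT 0=1 G2=NOT G0=NOT 0=1 G3=NOT G2=NOT 0=1 G4=G4&G0=0&0=0 -> 01110
Step 4: G0=(1+1>=2)=1 G1=NOT G2=NOT 1=0 G2=NOT G0=NOT 0=1 G3=NOT G2=NOT 1=0 G4=G4&G0=0&0=0 -> 10100
State from step 4 equals state from step 1 -> cycle length 3

Answer: 3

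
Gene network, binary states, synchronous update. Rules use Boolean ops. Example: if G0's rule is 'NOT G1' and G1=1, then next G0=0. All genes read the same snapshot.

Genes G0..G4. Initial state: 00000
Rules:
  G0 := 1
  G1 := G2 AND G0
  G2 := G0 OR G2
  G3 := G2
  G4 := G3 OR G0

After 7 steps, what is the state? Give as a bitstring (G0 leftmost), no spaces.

Step 1: G0=1(const) G1=G2&G0=0&0=0 G2=G0|G2=0|0=0 G3=G2=0 G4=G3|G0=0|0=0 -> 10000
Step 2: G0=1(const) G1=G2&G0=0&1=0 G2=G0|G2=1|0=1 G3=G2=0 G4=G3|G0=0|1=1 -> 10101
Step 3: G0=1(const) G1=G2&G0=1&1=1 G2=G0|G2=1|1=1 G3=G2=1 G4=G3|G0=0|1=1 -> 11111
Step 4: G0=1(const) G1=G2&G0=1&1=1 G2=G0|G2=1|1=1 G3=G2=1 G4=G3|G0=1|1=1 -> 11111
Step 5: G0=1(const) G1=G2&G0=1&1=1 G2=G0|G2=1|1=1 G3=G2=1 G4=G3|G0=1|1=1 -> 11111
Step 6: G0=1(const) G1=G2&G0=1&1=1 G2=G0|G2=1|1=1 G3=G2=1 G4=G3|G0=1|1=1 -> 11111
Step 7: G0=1(const) G1=G2&G0=1&1=1 G2=G0|G2=1|1=1 G3=G2=1 G4=G3|G0=1|1=1 -> 11111

11111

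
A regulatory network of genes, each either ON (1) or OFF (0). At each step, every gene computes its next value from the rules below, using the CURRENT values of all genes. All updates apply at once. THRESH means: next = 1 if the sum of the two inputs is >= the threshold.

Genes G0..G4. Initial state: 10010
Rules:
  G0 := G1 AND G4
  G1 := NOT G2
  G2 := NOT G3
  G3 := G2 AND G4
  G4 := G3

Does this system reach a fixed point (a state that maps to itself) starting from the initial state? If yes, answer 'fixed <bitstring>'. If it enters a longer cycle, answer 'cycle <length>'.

Answer: fixed 00100

Derivation:
Step 0: 10010
Step 1: G0=G1&G4=0&0=0 G1=NOT G2=NOT 0=1 G2=NOT G3=NOT 1=0 G3=G2&G4=0&0=0 G4=G3=1 -> 01001
Step 2: G0=G1&G4=1&1=1 G1=NOT G2=NOT 0=1 G2=NOT G3=NOT 0=1 G3=G2&G4=0&1=0 G4=G3=0 -> 11100
Step 3: G0=G1&G4=1&0=0 G1=NOT G2=NOT 1=0 G2=NOT G3=NOT 0=1 G3=G2&G4=1&0=0 G4=G3=0 -> 00100
Step 4: G0=G1&G4=0&0=0 G1=NOT G2=NOT 1=0 G2=NOT G3=NOT 0=1 G3=G2&G4=1&0=0 G4=G3=0 -> 00100
Fixed point reached at step 3: 00100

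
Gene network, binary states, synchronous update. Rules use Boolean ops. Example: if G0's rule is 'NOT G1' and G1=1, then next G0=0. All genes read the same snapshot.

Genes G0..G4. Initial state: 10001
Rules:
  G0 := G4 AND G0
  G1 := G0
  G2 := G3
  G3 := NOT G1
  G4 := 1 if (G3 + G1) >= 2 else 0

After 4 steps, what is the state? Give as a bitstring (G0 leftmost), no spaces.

Step 1: G0=G4&G0=1&1=1 G1=G0=1 G2=G3=0 G3=NOT G1=NOT 0=1 G4=(0+0>=2)=0 -> 11010
Step 2: G0=G4&G0=0&1=0 G1=G0=1 G2=G3=1 G3=NOT G1=NOT 1=0 G4=(1+1>=2)=1 -> 01101
Step 3: G0=G4&G0=1&0=0 G1=G0=0 G2=G3=0 G3=NOT G1=NOT 1=0 G4=(0+1>=2)=0 -> 00000
Step 4: G0=G4&G0=0&0=0 G1=G0=0 G2=G3=0 G3=NOT G1=NOT 0=1 G4=(0+0>=2)=0 -> 00010

00010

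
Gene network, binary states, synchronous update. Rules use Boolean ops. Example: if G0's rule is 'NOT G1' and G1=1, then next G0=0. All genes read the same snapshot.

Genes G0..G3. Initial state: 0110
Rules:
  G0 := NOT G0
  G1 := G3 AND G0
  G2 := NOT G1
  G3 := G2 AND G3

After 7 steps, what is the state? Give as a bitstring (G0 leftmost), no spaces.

Step 1: G0=NOT G0=NOT 0=1 G1=G3&G0=0&0=0 G2=NOT G1=NOT 1=0 G3=G2&G3=1&0=0 -> 1000
Step 2: G0=NOT G0=NOT 1=0 G1=G3&G0=0&1=0 G2=NOT G1=NOT 0=1 G3=G2&G3=0&0=0 -> 0010
Step 3: G0=NOT G0=NOT 0=1 G1=G3&G0=0&0=0 G2=NOT G1=NOT 0=1 G3=G2&G3=1&0=0 -> 1010
Step 4: G0=NOT G0=NOT 1=0 G1=G3&G0=0&1=0 G2=NOT G1=NOT 0=1 G3=G2&G3=1&0=0 -> 0010
Step 5: G0=NOT G0=NOT 0=1 G1=G3&G0=0&0=0 G2=NOT G1=NOT 0=1 G3=G2&G3=1&0=0 -> 1010
Step 6: G0=NOT G0=NOT 1=0 G1=G3&G0=0&1=0 G2=NOT G1=NOT 0=1 G3=G2&G3=1&0=0 -> 0010
Step 7: G0=NOT G0=NOT 0=1 G1=G3&G0=0&0=0 G2=NOT G1=NOT 0=1 G3=G2&G3=1&0=0 -> 1010

1010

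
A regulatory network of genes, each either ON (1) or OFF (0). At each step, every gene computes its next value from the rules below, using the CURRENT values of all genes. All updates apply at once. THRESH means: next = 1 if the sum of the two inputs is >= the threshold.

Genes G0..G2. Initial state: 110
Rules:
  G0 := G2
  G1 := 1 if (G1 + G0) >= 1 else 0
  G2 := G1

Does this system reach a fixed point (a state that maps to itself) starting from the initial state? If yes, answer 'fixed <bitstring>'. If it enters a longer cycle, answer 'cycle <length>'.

Answer: fixed 111

Derivation:
Step 0: 110
Step 1: G0=G2=0 G1=(1+1>=1)=1 G2=G1=1 -> 011
Step 2: G0=G2=1 G1=(1+0>=1)=1 G2=G1=1 -> 111
Step 3: G0=G2=1 G1=(1+1>=1)=1 G2=G1=1 -> 111
Fixed point reached at step 2: 111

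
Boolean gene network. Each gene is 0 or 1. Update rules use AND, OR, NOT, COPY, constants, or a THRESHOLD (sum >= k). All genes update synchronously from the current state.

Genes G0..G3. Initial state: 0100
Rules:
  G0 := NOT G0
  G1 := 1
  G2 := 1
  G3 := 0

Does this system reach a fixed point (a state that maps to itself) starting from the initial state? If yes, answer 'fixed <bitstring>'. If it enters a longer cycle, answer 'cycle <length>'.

Answer: cycle 2

Derivation:
Step 0: 0100
Step 1: G0=NOT G0=NOT 0=1 G1=1(const) G2=1(const) G3=0(const) -> 1110
Step 2: G0=NOT G0=NOT 1=0 G1=1(const) G2=1(const) G3=0(const) -> 0110
Step 3: G0=NOT G0=NOT 0=1 G1=1(const) G2=1(const) G3=0(const) -> 1110
Cycle of length 2 starting at step 1 -> no fixed point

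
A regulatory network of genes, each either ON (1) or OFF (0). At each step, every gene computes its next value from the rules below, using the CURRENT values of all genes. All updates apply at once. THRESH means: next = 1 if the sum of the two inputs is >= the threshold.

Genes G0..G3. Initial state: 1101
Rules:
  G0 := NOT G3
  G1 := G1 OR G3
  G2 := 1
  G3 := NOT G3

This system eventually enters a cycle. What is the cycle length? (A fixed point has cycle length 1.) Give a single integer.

Step 0: 1101
Step 1: G0=NOT G3=NOT 1=0 G1=G1|G3=1|1=1 G2=1(const) G3=NOT G3=NOT 1=0 -> 0110
Step 2: G0=NOT G3=NOT 0=1 G1=G1|G3=1|0=1 G2=1(const) G3=NOT G3=NOT 0=1 -> 1111
Step 3: G0=NOT G3=NOT 1=0 G1=G1|G3=1|1=1 G2=1(const) G3=NOT G3=NOT 1=0 -> 0110
State from step 3 equals state from step 1 -> cycle length 2

Answer: 2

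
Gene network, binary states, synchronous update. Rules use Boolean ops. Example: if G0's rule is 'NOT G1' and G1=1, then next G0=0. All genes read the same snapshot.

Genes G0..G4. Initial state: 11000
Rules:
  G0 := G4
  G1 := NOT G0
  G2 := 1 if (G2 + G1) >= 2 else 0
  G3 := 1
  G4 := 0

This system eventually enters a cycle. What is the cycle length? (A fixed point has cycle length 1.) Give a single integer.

Step 0: 11000
Step 1: G0=G4=0 G1=NOT G0=NOT 1=0 G2=(0+1>=2)=0 G3=1(const) G4=0(const) -> 00010
Step 2: G0=G4=0 G1=NOT G0=NOT 0=1 G2=(0+0>=2)=0 G3=1(const) G4=0(const) -> 01010
Step 3: G0=G4=0 G1=NOT G0=NOT 0=1 G2=(0+1>=2)=0 G3=1(const) G4=0(const) -> 01010
State from step 3 equals state from step 2 -> cycle length 1

Answer: 1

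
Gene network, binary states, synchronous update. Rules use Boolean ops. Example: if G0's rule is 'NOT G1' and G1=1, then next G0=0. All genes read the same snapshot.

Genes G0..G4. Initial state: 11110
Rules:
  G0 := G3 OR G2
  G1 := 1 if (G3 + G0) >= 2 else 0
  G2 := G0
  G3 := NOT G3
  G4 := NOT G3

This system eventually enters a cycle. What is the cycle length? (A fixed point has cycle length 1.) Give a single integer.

Step 0: 11110
Step 1: G0=G3|G2=1|1=1 G1=(1+1>=2)=1 G2=G0=1 G3=NOT G3=NOT 1=0 G4=NOT G3=NOT 1=0 -> 11100
Step 2: G0=G3|G2=0|1=1 G1=(0+1>=2)=0 G2=G0=1 G3=NOT G3=NOT 0=1 G4=NOT G3=NOT 0=1 -> 10111
Step 3: G0=G3|G2=1|1=1 G1=(1+1>=2)=1 G2=G0=1 G3=NOT G3=NOT 1=0 G4=NOT G3=NOT 1=0 -> 11100
State from step 3 equals state from step 1 -> cycle length 2

Answer: 2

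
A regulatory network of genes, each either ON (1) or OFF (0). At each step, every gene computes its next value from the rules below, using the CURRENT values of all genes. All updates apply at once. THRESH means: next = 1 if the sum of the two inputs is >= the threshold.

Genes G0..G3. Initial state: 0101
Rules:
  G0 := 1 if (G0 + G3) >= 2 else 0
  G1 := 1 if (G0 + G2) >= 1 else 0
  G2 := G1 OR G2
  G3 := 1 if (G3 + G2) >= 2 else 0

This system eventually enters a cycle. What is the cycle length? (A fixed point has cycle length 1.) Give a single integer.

Step 0: 0101
Step 1: G0=(0+1>=2)=0 G1=(0+0>=1)=0 G2=G1|G2=1|0=1 G3=(1+0>=2)=0 -> 0010
Step 2: G0=(0+0>=2)=0 G1=(0+1>=1)=1 G2=G1|G2=0|1=1 G3=(0+1>=2)=0 -> 0110
Step 3: G0=(0+0>=2)=0 G1=(0+1>=1)=1 G2=G1|G2=1|1=1 G3=(0+1>=2)=0 -> 0110
State from step 3 equals state from step 2 -> cycle length 1

Answer: 1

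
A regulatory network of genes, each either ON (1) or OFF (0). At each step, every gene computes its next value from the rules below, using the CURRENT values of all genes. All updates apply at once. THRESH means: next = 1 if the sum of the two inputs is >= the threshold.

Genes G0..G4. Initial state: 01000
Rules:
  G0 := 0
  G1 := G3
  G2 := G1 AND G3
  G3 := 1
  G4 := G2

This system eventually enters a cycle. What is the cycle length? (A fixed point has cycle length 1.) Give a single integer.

Step 0: 01000
Step 1: G0=0(const) G1=G3=0 G2=G1&G3=1&0=0 G3=1(const) G4=G2=0 -> 00010
Step 2: G0=0(const) G1=G3=1 G2=G1&G3=0&1=0 G3=1(const) G4=G2=0 -> 01010
Step 3: G0=0(const) G1=G3=1 G2=G1&G3=1&1=1 G3=1(const) G4=G2=0 -> 01110
Step 4: G0=0(const) G1=G3=1 G2=G1&G3=1&1=1 G3=1(const) G4=G2=1 -> 01111
Step 5: G0=0(const) G1=G3=1 G2=G1&G3=1&1=1 G3=1(const) G4=G2=1 -> 01111
State from step 5 equals state from step 4 -> cycle length 1

Answer: 1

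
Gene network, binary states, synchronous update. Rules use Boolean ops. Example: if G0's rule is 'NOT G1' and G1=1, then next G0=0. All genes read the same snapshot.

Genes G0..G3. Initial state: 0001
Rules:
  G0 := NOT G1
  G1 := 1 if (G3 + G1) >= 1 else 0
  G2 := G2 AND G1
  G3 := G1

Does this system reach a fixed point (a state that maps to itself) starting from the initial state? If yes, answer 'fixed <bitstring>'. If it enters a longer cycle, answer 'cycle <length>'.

Step 0: 0001
Step 1: G0=NOT G1=NOT 0=1 G1=(1+0>=1)=1 G2=G2&G1=0&0=0 G3=G1=0 -> 1100
Step 2: G0=NOT G1=NOT 1=0 G1=(0+1>=1)=1 G2=G2&G1=0&1=0 G3=G1=1 -> 0101
Step 3: G0=NOT G1=NOT 1=0 G1=(1+1>=1)=1 G2=G2&G1=0&1=0 G3=G1=1 -> 0101
Fixed point reached at step 2: 0101

Answer: fixed 0101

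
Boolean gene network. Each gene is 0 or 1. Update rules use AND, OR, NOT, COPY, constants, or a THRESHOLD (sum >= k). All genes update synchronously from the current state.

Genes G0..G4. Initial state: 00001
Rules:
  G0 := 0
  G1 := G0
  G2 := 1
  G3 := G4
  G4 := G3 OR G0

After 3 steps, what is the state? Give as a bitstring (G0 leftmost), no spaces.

Step 1: G0=0(const) G1=G0=0 G2=1(const) G3=G4=1 G4=G3|G0=0|0=0 -> 00110
Step 2: G0=0(const) G1=G0=0 G2=1(const) G3=G4=0 G4=G3|G0=1|0=1 -> 00101
Step 3: G0=0(const) G1=G0=0 G2=1(const) G3=G4=1 G4=G3|G0=0|0=0 -> 00110

00110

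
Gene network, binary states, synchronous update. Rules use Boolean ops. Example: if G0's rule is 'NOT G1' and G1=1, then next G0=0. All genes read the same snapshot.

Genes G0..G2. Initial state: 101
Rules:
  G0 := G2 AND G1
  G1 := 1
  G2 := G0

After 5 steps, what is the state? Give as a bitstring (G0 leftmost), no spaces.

Step 1: G0=G2&G1=1&0=0 G1=1(const) G2=G0=1 -> 011
Step 2: G0=G2&G1=1&1=1 G1=1(const) G2=G0=0 -> 110
Step 3: G0=G2&G1=0&1=0 G1=1(const) G2=G0=1 -> 011
Step 4: G0=G2&G1=1&1=1 G1=1(const) G2=G0=0 -> 110
Step 5: G0=G2&G1=0&1=0 G1=1(const) G2=G0=1 -> 011

011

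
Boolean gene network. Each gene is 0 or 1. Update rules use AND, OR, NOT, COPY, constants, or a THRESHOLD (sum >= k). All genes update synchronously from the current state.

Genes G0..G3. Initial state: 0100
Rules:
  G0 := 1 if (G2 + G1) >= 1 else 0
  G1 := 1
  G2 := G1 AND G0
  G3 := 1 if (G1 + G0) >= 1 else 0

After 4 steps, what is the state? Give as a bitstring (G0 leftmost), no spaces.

Step 1: G0=(0+1>=1)=1 G1=1(const) G2=G1&G0=1&0=0 G3=(1+0>=1)=1 -> 1101
Step 2: G0=(0+1>=1)=1 G1=1(const) G2=G1&G0=1&1=1 G3=(1+1>=1)=1 -> 1111
Step 3: G0=(1+1>=1)=1 G1=1(const) G2=G1&G0=1&1=1 G3=(1+1>=1)=1 -> 1111
Step 4: G0=(1+1>=1)=1 G1=1(const) G2=G1&G0=1&1=1 G3=(1+1>=1)=1 -> 1111

1111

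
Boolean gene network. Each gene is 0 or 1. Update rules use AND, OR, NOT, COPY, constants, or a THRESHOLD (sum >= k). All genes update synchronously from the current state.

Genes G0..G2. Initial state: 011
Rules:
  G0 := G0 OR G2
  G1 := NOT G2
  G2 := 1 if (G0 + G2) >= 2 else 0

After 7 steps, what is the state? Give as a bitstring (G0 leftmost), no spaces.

Step 1: G0=G0|G2=0|1=1 G1=NOT G2=NOT 1=0 G2=(0+1>=2)=0 -> 100
Step 2: G0=G0|G2=1|0=1 G1=NOT G2=NOT 0=1 G2=(1+0>=2)=0 -> 110
Step 3: G0=G0|G2=1|0=1 G1=NOT G2=NOT 0=1 G2=(1+0>=2)=0 -> 110
Step 4: G0=G0|G2=1|0=1 G1=NOT G2=NOT 0=1 G2=(1+0>=2)=0 -> 110
Step 5: G0=G0|G2=1|0=1 G1=NOT G2=NOT 0=1 G2=(1+0>=2)=0 -> 110
Step 6: G0=G0|G2=1|0=1 G1=NOT G2=NOT 0=1 G2=(1+0>=2)=0 -> 110
Step 7: G0=G0|G2=1|0=1 G1=NOT G2=NOT 0=1 G2=(1+0>=2)=0 -> 110

110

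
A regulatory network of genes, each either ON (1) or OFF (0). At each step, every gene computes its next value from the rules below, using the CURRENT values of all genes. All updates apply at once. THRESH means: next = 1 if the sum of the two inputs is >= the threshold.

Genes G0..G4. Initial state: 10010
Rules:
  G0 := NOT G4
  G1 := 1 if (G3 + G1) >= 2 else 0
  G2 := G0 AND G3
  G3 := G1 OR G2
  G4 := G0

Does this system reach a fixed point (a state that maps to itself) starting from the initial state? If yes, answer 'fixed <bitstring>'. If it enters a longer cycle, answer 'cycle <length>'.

Step 0: 10010
Step 1: G0=NOT G4=NOT 0=1 G1=(1+0>=2)=0 G2=G0&G3=1&1=1 G3=G1|G2=0|0=0 G4=G0=1 -> 10101
Step 2: G0=NOT G4=NOT 1=0 G1=(0+0>=2)=0 G2=G0&G3=1&0=0 G3=G1|G2=0|1=1 G4=G0=1 -> 00011
Step 3: G0=NOT G4=NOT 1=0 G1=(1+0>=2)=0 G2=G0&G3=0&1=0 G3=G1|G2=0|0=0 G4=G0=0 -> 00000
Step 4: G0=NOT G4=NOT 0=1 G1=(0+0>=2)=0 G2=G0&G3=0&0=0 G3=G1|G2=0|0=0 G4=G0=0 -> 10000
Step 5: G0=NOT G4=NOT 0=1 G1=(0+0>=2)=0 G2=G0&G3=1&0=0 G3=G1|G2=0|0=0 G4=G0=1 -> 10001
Step 6: G0=NOT G4=NOT 1=0 G1=(0+0>=2)=0 G2=G0&G3=1&0=0 G3=G1|G2=0|0=0 G4=G0=1 -> 00001
Step 7: G0=NOT G4=NOT 1=0 G1=(0+0>=2)=0 G2=G0&G3=0&0=0 G3=G1|G2=0|0=0 G4=G0=0 -> 00000
Cycle of length 4 starting at step 3 -> no fixed point

Answer: cycle 4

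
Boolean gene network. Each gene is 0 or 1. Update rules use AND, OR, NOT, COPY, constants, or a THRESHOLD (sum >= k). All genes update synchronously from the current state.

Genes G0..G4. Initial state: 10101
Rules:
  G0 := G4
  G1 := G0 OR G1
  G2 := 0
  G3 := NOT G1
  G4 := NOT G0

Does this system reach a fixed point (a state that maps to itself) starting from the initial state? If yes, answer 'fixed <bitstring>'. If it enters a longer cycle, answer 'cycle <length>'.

Answer: cycle 4

Derivation:
Step 0: 10101
Step 1: G0=G4=1 G1=G0|G1=1|0=1 G2=0(const) G3=NOT G1=NOT 0=1 G4=NOT G0=NOT 1=0 -> 11010
Step 2: G0=G4=0 G1=G0|G1=1|1=1 G2=0(const) G3=NOT G1=NOT 1=0 G4=NOT G0=NOT 1=0 -> 01000
Step 3: G0=G4=0 G1=G0|G1=0|1=1 G2=0(const) G3=NOT G1=NOT 1=0 G4=NOT G0=NOT 0=1 -> 01001
Step 4: G0=G4=1 G1=G0|G1=0|1=1 G2=0(const) G3=NOT G1=NOT 1=0 G4=NOT G0=NOT 0=1 -> 11001
Step 5: G0=G4=1 G1=G0|G1=1|1=1 G2=0(const) G3=NOT G1=NOT 1=0 G4=NOT G0=NOT 1=0 -> 11000
Step 6: G0=G4=0 G1=G0|G1=1|1=1 G2=0(const) G3=NOT G1=NOT 1=0 G4=NOT G0=NOT 1=0 -> 01000
Cycle of length 4 starting at step 2 -> no fixed point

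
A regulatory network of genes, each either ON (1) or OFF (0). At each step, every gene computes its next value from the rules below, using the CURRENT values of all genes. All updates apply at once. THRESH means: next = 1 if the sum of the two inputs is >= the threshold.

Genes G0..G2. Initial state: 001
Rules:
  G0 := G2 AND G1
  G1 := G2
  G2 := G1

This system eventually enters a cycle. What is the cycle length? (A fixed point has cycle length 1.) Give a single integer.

Answer: 2

Derivation:
Step 0: 001
Step 1: G0=G2&G1=1&0=0 G1=G2=1 G2=G1=0 -> 010
Step 2: G0=G2&G1=0&1=0 G1=G2=0 G2=G1=1 -> 001
State from step 2 equals state from step 0 -> cycle length 2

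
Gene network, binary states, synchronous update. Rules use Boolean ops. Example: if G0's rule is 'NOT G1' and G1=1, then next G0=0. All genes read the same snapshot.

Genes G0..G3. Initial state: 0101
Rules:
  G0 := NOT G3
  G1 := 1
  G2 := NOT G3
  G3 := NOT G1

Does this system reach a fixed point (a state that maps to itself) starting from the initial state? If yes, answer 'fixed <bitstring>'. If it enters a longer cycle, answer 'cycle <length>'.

Step 0: 0101
Step 1: G0=NOT G3=NOT 1=0 G1=1(const) G2=NOT G3=NOT 1=0 G3=NOT G1=NOT 1=0 -> 0100
Step 2: G0=NOT G3=NOT 0=1 G1=1(const) G2=NOT G3=NOT 0=1 G3=NOT G1=NOT 1=0 -> 1110
Step 3: G0=NOT G3=NOT 0=1 G1=1(const) G2=NOT G3=NOT 0=1 G3=NOT G1=NOT 1=0 -> 1110
Fixed point reached at step 2: 1110

Answer: fixed 1110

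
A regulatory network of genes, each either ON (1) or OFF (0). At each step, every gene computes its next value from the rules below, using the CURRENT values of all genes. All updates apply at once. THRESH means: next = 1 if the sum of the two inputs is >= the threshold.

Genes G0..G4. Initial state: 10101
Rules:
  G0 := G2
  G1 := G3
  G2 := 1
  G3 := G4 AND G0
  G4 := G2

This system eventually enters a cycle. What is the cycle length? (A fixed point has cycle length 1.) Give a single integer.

Answer: 1

Derivation:
Step 0: 10101
Step 1: G0=G2=1 G1=G3=0 G2=1(const) G3=G4&G0=1&1=1 G4=G2=1 -> 10111
Step 2: G0=G2=1 G1=G3=1 G2=1(const) G3=G4&G0=1&1=1 G4=G2=1 -> 11111
Step 3: G0=G2=1 G1=G3=1 G2=1(const) G3=G4&G0=1&1=1 G4=G2=1 -> 11111
State from step 3 equals state from step 2 -> cycle length 1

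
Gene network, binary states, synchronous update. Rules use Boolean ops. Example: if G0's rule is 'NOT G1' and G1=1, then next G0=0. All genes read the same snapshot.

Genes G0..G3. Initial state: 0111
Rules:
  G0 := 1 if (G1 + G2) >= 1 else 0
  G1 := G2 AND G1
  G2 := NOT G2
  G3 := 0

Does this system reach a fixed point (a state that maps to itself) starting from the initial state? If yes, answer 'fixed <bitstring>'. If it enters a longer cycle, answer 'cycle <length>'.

Step 0: 0111
Step 1: G0=(1+1>=1)=1 G1=G2&G1=1&1=1 G2=NOT G2=NOT 1=0 G3=0(const) -> 1100
Step 2: G0=(1+0>=1)=1 G1=G2&G1=0&1=0 G2=NOT G2=NOT 0=1 G3=0(const) -> 1010
Step 3: G0=(0+1>=1)=1 G1=G2&G1=1&0=0 G2=NOT G2=NOT 1=0 G3=0(const) -> 1000
Step 4: G0=(0+0>=1)=0 G1=G2&G1=0&0=0 G2=NOT G2=NOT 0=1 G3=0(const) -> 0010
Step 5: G0=(0+1>=1)=1 G1=G2&G1=1&0=0 G2=NOT G2=NOT 1=0 G3=0(const) -> 1000
Cycle of length 2 starting at step 3 -> no fixed point

Answer: cycle 2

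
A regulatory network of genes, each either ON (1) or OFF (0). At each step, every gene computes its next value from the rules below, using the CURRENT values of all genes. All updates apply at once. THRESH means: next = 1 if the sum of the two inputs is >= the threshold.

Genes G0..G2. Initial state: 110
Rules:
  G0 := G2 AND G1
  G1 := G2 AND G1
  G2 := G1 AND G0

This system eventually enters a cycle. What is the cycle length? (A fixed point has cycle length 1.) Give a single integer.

Answer: 1

Derivation:
Step 0: 110
Step 1: G0=G2&G1=0&1=0 G1=G2&G1=0&1=0 G2=G1&G0=1&1=1 -> 001
Step 2: G0=G2&G1=1&0=0 G1=G2&G1=1&0=0 G2=G1&G0=0&0=0 -> 000
Step 3: G0=G2&G1=0&0=0 G1=G2&G1=0&0=0 G2=G1&G0=0&0=0 -> 000
State from step 3 equals state from step 2 -> cycle length 1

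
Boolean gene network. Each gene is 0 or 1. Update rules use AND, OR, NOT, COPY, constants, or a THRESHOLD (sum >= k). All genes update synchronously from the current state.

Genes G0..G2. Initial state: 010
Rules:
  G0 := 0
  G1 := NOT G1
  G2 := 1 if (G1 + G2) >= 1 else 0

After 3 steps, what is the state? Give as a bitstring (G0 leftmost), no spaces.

Step 1: G0=0(const) G1=NOT G1=NOT 1=0 G2=(1+0>=1)=1 -> 001
Step 2: G0=0(const) G1=NOT G1=NOT 0=1 G2=(0+1>=1)=1 -> 011
Step 3: G0=0(const) G1=NOT G1=NOT 1=0 G2=(1+1>=1)=1 -> 001

001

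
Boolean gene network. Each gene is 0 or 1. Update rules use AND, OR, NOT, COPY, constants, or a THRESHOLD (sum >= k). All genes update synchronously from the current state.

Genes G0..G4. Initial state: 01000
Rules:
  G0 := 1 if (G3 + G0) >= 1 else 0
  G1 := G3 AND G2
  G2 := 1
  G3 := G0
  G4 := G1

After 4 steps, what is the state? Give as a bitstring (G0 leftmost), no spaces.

Step 1: G0=(0+0>=1)=0 G1=G3&G2=0&0=0 G2=1(const) G3=G0=0 G4=G1=1 -> 00101
Step 2: G0=(0+0>=1)=0 G1=G3&G2=0&1=0 G2=1(const) G3=G0=0 G4=G1=0 -> 00100
Step 3: G0=(0+0>=1)=0 G1=G3&G2=0&1=0 G2=1(const) G3=G0=0 G4=G1=0 -> 00100
Step 4: G0=(0+0>=1)=0 G1=G3&G2=0&1=0 G2=1(const) G3=G0=0 G4=G1=0 -> 00100

00100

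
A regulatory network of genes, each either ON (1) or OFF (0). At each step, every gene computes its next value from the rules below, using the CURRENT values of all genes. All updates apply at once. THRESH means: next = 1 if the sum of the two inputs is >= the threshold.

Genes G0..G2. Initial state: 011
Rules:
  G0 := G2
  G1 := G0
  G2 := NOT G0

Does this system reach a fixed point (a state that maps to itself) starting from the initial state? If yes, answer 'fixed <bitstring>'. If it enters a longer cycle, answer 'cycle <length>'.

Step 0: 011
Step 1: G0=G2=1 G1=G0=0 G2=NOT G0=NOT 0=1 -> 101
Step 2: G0=G2=1 G1=G0=1 G2=NOT G0=NOT 1=0 -> 110
Step 3: G0=G2=0 G1=G0=1 G2=NOT G0=NOT 1=0 -> 010
Step 4: G0=G2=0 G1=G0=0 G2=NOT G0=NOT 0=1 -> 001
Step 5: G0=G2=1 G1=G0=0 G2=NOT G0=NOT 0=1 -> 101
Cycle of length 4 starting at step 1 -> no fixed point

Answer: cycle 4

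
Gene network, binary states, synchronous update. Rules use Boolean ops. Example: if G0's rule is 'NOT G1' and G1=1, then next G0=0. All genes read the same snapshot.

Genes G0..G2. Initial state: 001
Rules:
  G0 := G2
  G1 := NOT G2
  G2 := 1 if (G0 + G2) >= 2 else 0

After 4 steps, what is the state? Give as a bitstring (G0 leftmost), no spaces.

Step 1: G0=G2=1 G1=NOT G2=NOT 1=0 G2=(0+1>=2)=0 -> 100
Step 2: G0=G2=0 G1=NOT G2=NOT 0=1 G2=(1+0>=2)=0 -> 010
Step 3: G0=G2=0 G1=NOT G2=NOT 0=1 G2=(0+0>=2)=0 -> 010
Step 4: G0=G2=0 G1=NOT G2=NOT 0=1 G2=(0+0>=2)=0 -> 010

010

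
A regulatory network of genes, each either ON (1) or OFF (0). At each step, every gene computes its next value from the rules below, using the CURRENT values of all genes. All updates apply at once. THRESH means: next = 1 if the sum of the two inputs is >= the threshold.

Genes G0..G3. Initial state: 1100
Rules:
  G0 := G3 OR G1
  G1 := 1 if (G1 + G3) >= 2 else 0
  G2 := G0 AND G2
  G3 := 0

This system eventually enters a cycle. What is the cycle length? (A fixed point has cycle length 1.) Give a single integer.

Answer: 1

Derivation:
Step 0: 1100
Step 1: G0=G3|G1=0|1=1 G1=(1+0>=2)=0 G2=G0&G2=1&0=0 G3=0(const) -> 1000
Step 2: G0=G3|G1=0|0=0 G1=(0+0>=2)=0 G2=G0&G2=1&0=0 G3=0(const) -> 0000
Step 3: G0=G3|G1=0|0=0 G1=(0+0>=2)=0 G2=G0&G2=0&0=0 G3=0(const) -> 0000
State from step 3 equals state from step 2 -> cycle length 1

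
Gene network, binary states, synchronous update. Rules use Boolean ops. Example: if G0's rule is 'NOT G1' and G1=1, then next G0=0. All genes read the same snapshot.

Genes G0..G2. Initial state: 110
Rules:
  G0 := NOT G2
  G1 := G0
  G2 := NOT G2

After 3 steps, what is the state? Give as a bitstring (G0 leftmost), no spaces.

Step 1: G0=NOT G2=NOT 0=1 G1=G0=1 G2=NOT G2=NOT 0=1 -> 111
Step 2: G0=NOT G2=NOT 1=0 G1=G0=1 G2=NOT G2=NOT 1=0 -> 010
Step 3: G0=NOT G2=NOT 0=1 G1=G0=0 G2=NOT G2=NOT 0=1 -> 101

101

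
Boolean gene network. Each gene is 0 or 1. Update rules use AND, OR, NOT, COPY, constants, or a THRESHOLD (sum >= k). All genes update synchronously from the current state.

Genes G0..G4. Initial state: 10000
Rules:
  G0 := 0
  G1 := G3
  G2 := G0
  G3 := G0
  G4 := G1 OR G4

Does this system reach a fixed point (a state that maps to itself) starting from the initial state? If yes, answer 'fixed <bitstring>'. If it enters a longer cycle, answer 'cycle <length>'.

Answer: fixed 00001

Derivation:
Step 0: 10000
Step 1: G0=0(const) G1=G3=0 G2=G0=1 G3=G0=1 G4=G1|G4=0|0=0 -> 00110
Step 2: G0=0(const) G1=G3=1 G2=G0=0 G3=G0=0 G4=G1|G4=0|0=0 -> 01000
Step 3: G0=0(const) G1=G3=0 G2=G0=0 G3=G0=0 G4=G1|G4=1|0=1 -> 00001
Step 4: G0=0(const) G1=G3=0 G2=G0=0 G3=G0=0 G4=G1|G4=0|1=1 -> 00001
Fixed point reached at step 3: 00001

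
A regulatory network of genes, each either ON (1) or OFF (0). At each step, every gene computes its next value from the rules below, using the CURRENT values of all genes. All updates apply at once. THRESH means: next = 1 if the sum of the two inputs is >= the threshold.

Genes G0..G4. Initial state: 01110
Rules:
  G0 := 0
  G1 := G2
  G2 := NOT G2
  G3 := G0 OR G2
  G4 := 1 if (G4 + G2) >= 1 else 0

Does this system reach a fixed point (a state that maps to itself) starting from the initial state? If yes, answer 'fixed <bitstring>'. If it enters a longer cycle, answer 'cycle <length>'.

Answer: cycle 2

Derivation:
Step 0: 01110
Step 1: G0=0(const) G1=G2=1 G2=NOT G2=NOT 1=0 G3=G0|G2=0|1=1 G4=(0+1>=1)=1 -> 01011
Step 2: G0=0(const) G1=G2=0 G2=NOT G2=NOT 0=1 G3=G0|G2=0|0=0 G4=(1+0>=1)=1 -> 00101
Step 3: G0=0(const) G1=G2=1 G2=NOT G2=NOT 1=0 G3=G0|G2=0|1=1 G4=(1+1>=1)=1 -> 01011
Cycle of length 2 starting at step 1 -> no fixed point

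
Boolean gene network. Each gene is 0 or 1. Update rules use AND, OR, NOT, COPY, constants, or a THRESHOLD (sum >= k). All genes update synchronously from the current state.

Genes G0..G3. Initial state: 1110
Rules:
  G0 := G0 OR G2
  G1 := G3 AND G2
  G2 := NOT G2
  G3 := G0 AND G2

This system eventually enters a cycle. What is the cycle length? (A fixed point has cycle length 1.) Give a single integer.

Answer: 2

Derivation:
Step 0: 1110
Step 1: G0=G0|G2=1|1=1 G1=G3&G2=0&1=0 G2=NOT G2=NOT 1=0 G3=G0&G2=1&1=1 -> 1001
Step 2: G0=G0|G2=1|0=1 G1=G3&G2=1&0=0 G2=NOT G2=NOT 0=1 G3=G0&G2=1&0=0 -> 1010
Step 3: G0=G0|G2=1|1=1 G1=G3&G2=0&1=0 G2=NOT G2=NOT 1=0 G3=G0&G2=1&1=1 -> 1001
State from step 3 equals state from step 1 -> cycle length 2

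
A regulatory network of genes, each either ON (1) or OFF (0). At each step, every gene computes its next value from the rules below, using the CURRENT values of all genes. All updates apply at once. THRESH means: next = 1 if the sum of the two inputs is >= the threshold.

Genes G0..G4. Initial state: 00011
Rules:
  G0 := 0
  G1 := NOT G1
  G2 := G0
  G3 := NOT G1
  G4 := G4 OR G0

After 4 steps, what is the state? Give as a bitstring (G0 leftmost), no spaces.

Step 1: G0=0(const) G1=NOT G1=NOT 0=1 G2=G0=0 G3=NOT G1=NOT 0=1 G4=G4|G0=1|0=1 -> 01011
Step 2: G0=0(const) G1=NOT G1=NOT 1=0 G2=G0=0 G3=NOT G1=NOT 1=0 G4=G4|G0=1|0=1 -> 00001
Step 3: G0=0(const) G1=NOT G1=NOT 0=1 G2=G0=0 G3=NOT G1=NOT 0=1 G4=G4|G0=1|0=1 -> 01011
Step 4: G0=0(const) G1=NOT G1=NOT 1=0 G2=G0=0 G3=NOT G1=NOT 1=0 G4=G4|G0=1|0=1 -> 00001

00001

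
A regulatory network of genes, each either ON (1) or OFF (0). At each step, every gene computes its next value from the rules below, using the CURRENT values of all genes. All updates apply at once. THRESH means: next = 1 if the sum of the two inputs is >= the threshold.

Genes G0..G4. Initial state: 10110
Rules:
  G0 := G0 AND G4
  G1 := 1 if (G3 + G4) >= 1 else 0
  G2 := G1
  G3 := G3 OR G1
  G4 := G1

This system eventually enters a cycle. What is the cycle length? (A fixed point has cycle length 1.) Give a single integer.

Answer: 1

Derivation:
Step 0: 10110
Step 1: G0=G0&G4=1&0=0 G1=(1+0>=1)=1 G2=G1=0 G3=G3|G1=1|0=1 G4=G1=0 -> 01010
Step 2: G0=G0&G4=0&0=0 G1=(1+0>=1)=1 G2=G1=1 G3=G3|G1=1|1=1 G4=G1=1 -> 01111
Step 3: G0=G0&G4=0&1=0 G1=(1+1>=1)=1 G2=G1=1 G3=G3|G1=1|1=1 G4=G1=1 -> 01111
State from step 3 equals state from step 2 -> cycle length 1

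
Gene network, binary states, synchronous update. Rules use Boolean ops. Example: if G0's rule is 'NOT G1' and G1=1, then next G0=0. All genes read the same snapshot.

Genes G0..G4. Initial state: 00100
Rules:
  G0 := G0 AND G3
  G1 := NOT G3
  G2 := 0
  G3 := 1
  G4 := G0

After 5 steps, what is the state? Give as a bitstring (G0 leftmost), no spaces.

Step 1: G0=G0&G3=0&0=0 G1=NOT G3=NOT 0=1 G2=0(const) G3=1(const) G4=G0=0 -> 01010
Step 2: G0=G0&G3=0&1=0 G1=NOT G3=NOT 1=0 G2=0(const) G3=1(const) G4=G0=0 -> 00010
Step 3: G0=G0&G3=0&1=0 G1=NOT G3=NOT 1=0 G2=0(const) G3=1(const) G4=G0=0 -> 00010
Step 4: G0=G0&G3=0&1=0 G1=NOT G3=NOT 1=0 G2=0(const) G3=1(const) G4=G0=0 -> 00010
Step 5: G0=G0&G3=0&1=0 G1=NOT G3=NOT 1=0 G2=0(const) G3=1(const) G4=G0=0 -> 00010

00010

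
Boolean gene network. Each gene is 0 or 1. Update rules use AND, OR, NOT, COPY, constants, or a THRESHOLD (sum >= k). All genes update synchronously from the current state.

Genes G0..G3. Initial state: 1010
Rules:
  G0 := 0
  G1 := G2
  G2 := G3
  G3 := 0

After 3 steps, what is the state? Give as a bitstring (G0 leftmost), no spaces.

Step 1: G0=0(const) G1=G2=1 G2=G3=0 G3=0(const) -> 0100
Step 2: G0=0(const) G1=G2=0 G2=G3=0 G3=0(const) -> 0000
Step 3: G0=0(const) G1=G2=0 G2=G3=0 G3=0(const) -> 0000

0000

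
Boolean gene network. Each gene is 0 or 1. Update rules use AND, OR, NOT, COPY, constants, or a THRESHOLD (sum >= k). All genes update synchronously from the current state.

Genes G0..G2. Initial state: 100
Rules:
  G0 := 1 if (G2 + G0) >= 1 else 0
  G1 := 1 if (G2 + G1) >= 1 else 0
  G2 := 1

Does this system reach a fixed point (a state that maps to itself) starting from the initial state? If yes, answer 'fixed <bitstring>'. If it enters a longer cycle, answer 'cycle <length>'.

Step 0: 100
Step 1: G0=(0+1>=1)=1 G1=(0+0>=1)=0 G2=1(const) -> 101
Step 2: G0=(1+1>=1)=1 G1=(1+0>=1)=1 G2=1(const) -> 111
Step 3: G0=(1+1>=1)=1 G1=(1+1>=1)=1 G2=1(const) -> 111
Fixed point reached at step 2: 111

Answer: fixed 111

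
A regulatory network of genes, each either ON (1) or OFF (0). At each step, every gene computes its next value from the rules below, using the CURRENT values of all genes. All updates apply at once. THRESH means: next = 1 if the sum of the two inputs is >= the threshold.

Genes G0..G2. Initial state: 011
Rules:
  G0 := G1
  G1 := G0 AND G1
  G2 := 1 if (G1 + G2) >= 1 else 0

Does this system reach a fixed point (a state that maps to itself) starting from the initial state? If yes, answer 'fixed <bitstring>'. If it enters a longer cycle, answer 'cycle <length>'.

Answer: fixed 001

Derivation:
Step 0: 011
Step 1: G0=G1=1 G1=G0&G1=0&1=0 G2=(1+1>=1)=1 -> 101
Step 2: G0=G1=0 G1=G0&G1=1&0=0 G2=(0+1>=1)=1 -> 001
Step 3: G0=G1=0 G1=G0&G1=0&0=0 G2=(0+1>=1)=1 -> 001
Fixed point reached at step 2: 001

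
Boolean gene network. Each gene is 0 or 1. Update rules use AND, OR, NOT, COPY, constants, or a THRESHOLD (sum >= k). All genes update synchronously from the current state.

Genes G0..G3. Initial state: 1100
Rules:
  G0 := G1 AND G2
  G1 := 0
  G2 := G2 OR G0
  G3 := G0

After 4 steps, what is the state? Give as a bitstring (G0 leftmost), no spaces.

Step 1: G0=G1&G2=1&0=0 G1=0(const) G2=G2|G0=0|1=1 G3=G0=1 -> 0011
Step 2: G0=G1&G2=0&1=0 G1=0(const) G2=G2|G0=1|0=1 G3=G0=0 -> 0010
Step 3: G0=G1&G2=0&1=0 G1=0(const) G2=G2|G0=1|0=1 G3=G0=0 -> 0010
Step 4: G0=G1&G2=0&1=0 G1=0(const) G2=G2|G0=1|0=1 G3=G0=0 -> 0010

0010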